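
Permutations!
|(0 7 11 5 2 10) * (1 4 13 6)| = |(0 7 11 5 2 10)(1 4 13 6)| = 12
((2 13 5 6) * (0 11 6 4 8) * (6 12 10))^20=(13)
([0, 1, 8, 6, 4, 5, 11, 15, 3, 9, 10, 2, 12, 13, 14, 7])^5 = (7 15)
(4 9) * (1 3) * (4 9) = (9)(1 3) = [0, 3, 2, 1, 4, 5, 6, 7, 8, 9]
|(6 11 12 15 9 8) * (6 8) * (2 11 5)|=|(2 11 12 15 9 6 5)|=7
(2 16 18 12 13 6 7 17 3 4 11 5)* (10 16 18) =[0, 1, 18, 4, 11, 2, 7, 17, 8, 9, 16, 5, 13, 6, 14, 15, 10, 3, 12] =(2 18 12 13 6 7 17 3 4 11 5)(10 16)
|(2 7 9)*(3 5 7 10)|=|(2 10 3 5 7 9)|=6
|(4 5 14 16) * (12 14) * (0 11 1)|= 15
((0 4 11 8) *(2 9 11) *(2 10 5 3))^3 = (0 5 9)(2 8 10)(3 11 4)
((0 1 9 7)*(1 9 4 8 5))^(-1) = (0 7 9)(1 5 8 4)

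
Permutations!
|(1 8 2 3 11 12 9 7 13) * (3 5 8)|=21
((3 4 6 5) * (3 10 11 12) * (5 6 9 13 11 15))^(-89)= ((3 4 9 13 11 12)(5 10 15))^(-89)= (3 4 9 13 11 12)(5 10 15)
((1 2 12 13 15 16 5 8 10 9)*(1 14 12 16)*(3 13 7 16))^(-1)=((1 2 3 13 15)(5 8 10 9 14 12 7 16))^(-1)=(1 15 13 3 2)(5 16 7 12 14 9 10 8)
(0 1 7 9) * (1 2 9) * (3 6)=(0 2 9)(1 7)(3 6)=[2, 7, 9, 6, 4, 5, 3, 1, 8, 0]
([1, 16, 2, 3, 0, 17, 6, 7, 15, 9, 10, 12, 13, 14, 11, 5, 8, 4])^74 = [16, 8, 2, 3, 1, 4, 6, 7, 5, 9, 10, 13, 14, 11, 12, 17, 15, 0]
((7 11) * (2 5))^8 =((2 5)(7 11))^8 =(11)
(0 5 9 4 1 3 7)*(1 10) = (0 5 9 4 10 1 3 7) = [5, 3, 2, 7, 10, 9, 6, 0, 8, 4, 1]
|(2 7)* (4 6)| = |(2 7)(4 6)| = 2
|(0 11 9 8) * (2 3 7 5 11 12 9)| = |(0 12 9 8)(2 3 7 5 11)| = 20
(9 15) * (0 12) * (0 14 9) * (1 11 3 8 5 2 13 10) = (0 12 14 9 15)(1 11 3 8 5 2 13 10) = [12, 11, 13, 8, 4, 2, 6, 7, 5, 15, 1, 3, 14, 10, 9, 0]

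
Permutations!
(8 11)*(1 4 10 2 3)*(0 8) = [8, 4, 3, 1, 10, 5, 6, 7, 11, 9, 2, 0] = (0 8 11)(1 4 10 2 3)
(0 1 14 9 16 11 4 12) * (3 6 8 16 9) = (0 1 14 3 6 8 16 11 4 12) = [1, 14, 2, 6, 12, 5, 8, 7, 16, 9, 10, 4, 0, 13, 3, 15, 11]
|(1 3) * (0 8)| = |(0 8)(1 3)| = 2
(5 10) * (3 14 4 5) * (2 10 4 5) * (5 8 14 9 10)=(2 5 4)(3 9 10)(8 14)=[0, 1, 5, 9, 2, 4, 6, 7, 14, 10, 3, 11, 12, 13, 8]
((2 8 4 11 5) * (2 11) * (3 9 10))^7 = (2 8 4)(3 9 10)(5 11)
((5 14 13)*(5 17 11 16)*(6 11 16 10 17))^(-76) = ((5 14 13 6 11 10 17 16))^(-76) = (5 11)(6 16)(10 14)(13 17)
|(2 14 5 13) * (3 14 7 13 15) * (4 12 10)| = |(2 7 13)(3 14 5 15)(4 12 10)| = 12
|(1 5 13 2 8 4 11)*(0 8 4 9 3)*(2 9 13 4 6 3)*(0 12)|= 8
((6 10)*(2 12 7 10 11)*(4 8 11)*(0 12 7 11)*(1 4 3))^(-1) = ((0 12 11 2 7 10 6 3 1 4 8))^(-1) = (0 8 4 1 3 6 10 7 2 11 12)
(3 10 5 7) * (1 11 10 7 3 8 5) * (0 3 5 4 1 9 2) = (0 3 7 8 4 1 11 10 9 2) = [3, 11, 0, 7, 1, 5, 6, 8, 4, 2, 9, 10]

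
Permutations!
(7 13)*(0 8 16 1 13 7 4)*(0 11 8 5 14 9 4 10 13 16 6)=(0 5 14 9 4 11 8 6)(1 16)(10 13)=[5, 16, 2, 3, 11, 14, 0, 7, 6, 4, 13, 8, 12, 10, 9, 15, 1]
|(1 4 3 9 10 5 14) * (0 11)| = |(0 11)(1 4 3 9 10 5 14)| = 14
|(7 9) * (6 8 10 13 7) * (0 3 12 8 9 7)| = 6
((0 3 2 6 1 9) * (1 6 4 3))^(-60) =((0 1 9)(2 4 3))^(-60) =(9)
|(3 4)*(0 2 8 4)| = |(0 2 8 4 3)| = 5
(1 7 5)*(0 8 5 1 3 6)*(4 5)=(0 8 4 5 3 6)(1 7)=[8, 7, 2, 6, 5, 3, 0, 1, 4]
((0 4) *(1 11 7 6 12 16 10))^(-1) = ((0 4)(1 11 7 6 12 16 10))^(-1) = (0 4)(1 10 16 12 6 7 11)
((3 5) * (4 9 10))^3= ((3 5)(4 9 10))^3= (10)(3 5)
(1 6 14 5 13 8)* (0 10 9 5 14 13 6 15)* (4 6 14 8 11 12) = (0 10 9 5 14 8 1 15)(4 6 13 11 12) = [10, 15, 2, 3, 6, 14, 13, 7, 1, 5, 9, 12, 4, 11, 8, 0]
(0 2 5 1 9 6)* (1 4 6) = [2, 9, 5, 3, 6, 4, 0, 7, 8, 1] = (0 2 5 4 6)(1 9)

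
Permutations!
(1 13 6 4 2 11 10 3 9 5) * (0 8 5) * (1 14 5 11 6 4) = (0 8 11 10 3 9)(1 13 4 2 6)(5 14) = [8, 13, 6, 9, 2, 14, 1, 7, 11, 0, 3, 10, 12, 4, 5]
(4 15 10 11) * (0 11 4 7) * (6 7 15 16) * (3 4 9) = (0 11 15 10 9 3 4 16 6 7) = [11, 1, 2, 4, 16, 5, 7, 0, 8, 3, 9, 15, 12, 13, 14, 10, 6]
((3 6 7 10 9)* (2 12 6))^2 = ((2 12 6 7 10 9 3))^2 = (2 6 10 3 12 7 9)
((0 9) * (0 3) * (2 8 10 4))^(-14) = ((0 9 3)(2 8 10 4))^(-14) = (0 9 3)(2 10)(4 8)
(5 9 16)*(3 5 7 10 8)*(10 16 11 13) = [0, 1, 2, 5, 4, 9, 6, 16, 3, 11, 8, 13, 12, 10, 14, 15, 7] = (3 5 9 11 13 10 8)(7 16)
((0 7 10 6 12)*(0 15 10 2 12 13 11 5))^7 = (0 13 15 7 11 10 2 5 6 12)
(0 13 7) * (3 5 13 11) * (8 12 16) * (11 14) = (0 14 11 3 5 13 7)(8 12 16) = [14, 1, 2, 5, 4, 13, 6, 0, 12, 9, 10, 3, 16, 7, 11, 15, 8]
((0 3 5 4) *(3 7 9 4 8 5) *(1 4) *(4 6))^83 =(0 4 6 1 9 7)(5 8) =((0 7 9 1 6 4)(5 8))^83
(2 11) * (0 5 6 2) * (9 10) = (0 5 6 2 11)(9 10) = [5, 1, 11, 3, 4, 6, 2, 7, 8, 10, 9, 0]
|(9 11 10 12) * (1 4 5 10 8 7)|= |(1 4 5 10 12 9 11 8 7)|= 9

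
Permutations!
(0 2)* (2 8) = (0 8 2) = [8, 1, 0, 3, 4, 5, 6, 7, 2]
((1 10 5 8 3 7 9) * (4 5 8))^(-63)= (1 3)(4 5)(7 10)(8 9)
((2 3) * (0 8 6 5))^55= (0 5 6 8)(2 3)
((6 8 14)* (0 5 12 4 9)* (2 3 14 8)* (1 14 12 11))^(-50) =(0 6 9 14 4 1 12 11 3 5 2)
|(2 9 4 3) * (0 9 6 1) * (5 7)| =|(0 9 4 3 2 6 1)(5 7)| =14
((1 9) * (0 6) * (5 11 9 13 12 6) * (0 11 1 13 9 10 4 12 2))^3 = (0 9)(1 2)(4 11 12 10 6)(5 13)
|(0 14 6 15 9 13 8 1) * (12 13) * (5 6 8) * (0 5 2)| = 11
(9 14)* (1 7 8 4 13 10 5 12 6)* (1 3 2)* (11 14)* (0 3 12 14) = [3, 7, 1, 2, 13, 14, 12, 8, 4, 11, 5, 0, 6, 10, 9] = (0 3 2 1 7 8 4 13 10 5 14 9 11)(6 12)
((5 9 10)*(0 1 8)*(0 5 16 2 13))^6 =((0 1 8 5 9 10 16 2 13))^6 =(0 16 5)(1 2 9)(8 13 10)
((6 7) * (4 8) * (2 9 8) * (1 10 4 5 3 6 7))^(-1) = (1 6 3 5 8 9 2 4 10)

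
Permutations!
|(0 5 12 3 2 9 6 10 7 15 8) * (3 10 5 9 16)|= |(0 9 6 5 12 10 7 15 8)(2 16 3)|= 9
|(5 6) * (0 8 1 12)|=4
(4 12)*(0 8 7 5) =[8, 1, 2, 3, 12, 0, 6, 5, 7, 9, 10, 11, 4] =(0 8 7 5)(4 12)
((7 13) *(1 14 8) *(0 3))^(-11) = ((0 3)(1 14 8)(7 13))^(-11) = (0 3)(1 14 8)(7 13)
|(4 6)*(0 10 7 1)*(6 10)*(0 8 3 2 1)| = |(0 6 4 10 7)(1 8 3 2)| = 20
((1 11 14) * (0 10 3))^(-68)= ((0 10 3)(1 11 14))^(-68)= (0 10 3)(1 11 14)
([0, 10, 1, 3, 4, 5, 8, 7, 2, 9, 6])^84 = [0, 2, 8, 3, 4, 5, 10, 7, 6, 9, 1]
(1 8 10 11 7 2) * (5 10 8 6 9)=(1 6 9 5 10 11 7 2)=[0, 6, 1, 3, 4, 10, 9, 2, 8, 5, 11, 7]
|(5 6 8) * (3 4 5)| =|(3 4 5 6 8)| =5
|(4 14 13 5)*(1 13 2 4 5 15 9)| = 12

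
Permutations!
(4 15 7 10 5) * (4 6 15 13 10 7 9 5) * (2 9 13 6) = (2 9 5)(4 6 15 13 10) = [0, 1, 9, 3, 6, 2, 15, 7, 8, 5, 4, 11, 12, 10, 14, 13]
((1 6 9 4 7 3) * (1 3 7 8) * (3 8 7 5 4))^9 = ((1 6 9 3 8)(4 7 5))^9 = (1 8 3 9 6)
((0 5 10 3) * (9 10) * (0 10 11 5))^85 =(3 10)(5 9 11) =((3 10)(5 9 11))^85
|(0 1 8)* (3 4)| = 6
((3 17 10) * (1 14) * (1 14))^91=(3 17 10)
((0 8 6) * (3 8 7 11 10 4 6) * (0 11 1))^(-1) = (0 1 7)(3 8)(4 10 11 6)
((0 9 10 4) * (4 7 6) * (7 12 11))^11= ((0 9 10 12 11 7 6 4))^11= (0 12 6 9 11 4 10 7)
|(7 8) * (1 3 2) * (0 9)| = |(0 9)(1 3 2)(7 8)| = 6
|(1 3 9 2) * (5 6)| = |(1 3 9 2)(5 6)| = 4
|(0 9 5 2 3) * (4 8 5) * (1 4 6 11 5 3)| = |(0 9 6 11 5 2 1 4 8 3)| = 10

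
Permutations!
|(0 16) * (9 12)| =|(0 16)(9 12)| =2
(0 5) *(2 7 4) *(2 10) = [5, 1, 7, 3, 10, 0, 6, 4, 8, 9, 2] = (0 5)(2 7 4 10)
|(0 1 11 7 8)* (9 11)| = |(0 1 9 11 7 8)| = 6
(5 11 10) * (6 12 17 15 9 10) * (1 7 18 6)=(1 7 18 6 12 17 15 9 10 5 11)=[0, 7, 2, 3, 4, 11, 12, 18, 8, 10, 5, 1, 17, 13, 14, 9, 16, 15, 6]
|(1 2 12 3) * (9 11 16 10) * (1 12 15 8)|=4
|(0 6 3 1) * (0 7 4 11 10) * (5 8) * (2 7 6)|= |(0 2 7 4 11 10)(1 6 3)(5 8)|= 6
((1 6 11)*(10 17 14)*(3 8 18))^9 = (18)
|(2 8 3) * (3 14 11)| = |(2 8 14 11 3)| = 5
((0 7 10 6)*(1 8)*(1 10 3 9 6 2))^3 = ((0 7 3 9 6)(1 8 10 2))^3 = (0 9 7 6 3)(1 2 10 8)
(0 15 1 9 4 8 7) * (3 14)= (0 15 1 9 4 8 7)(3 14)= [15, 9, 2, 14, 8, 5, 6, 0, 7, 4, 10, 11, 12, 13, 3, 1]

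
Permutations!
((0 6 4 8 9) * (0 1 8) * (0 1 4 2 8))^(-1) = (0 1 4 9 8 2 6)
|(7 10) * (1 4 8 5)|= |(1 4 8 5)(7 10)|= 4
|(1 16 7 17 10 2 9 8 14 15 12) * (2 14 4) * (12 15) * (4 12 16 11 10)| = 12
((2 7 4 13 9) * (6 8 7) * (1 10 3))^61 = (1 10 3)(2 13 7 6 9 4 8)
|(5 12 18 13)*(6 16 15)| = |(5 12 18 13)(6 16 15)| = 12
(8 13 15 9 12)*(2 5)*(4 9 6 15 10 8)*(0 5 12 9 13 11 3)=(0 5 2 12 4 13 10 8 11 3)(6 15)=[5, 1, 12, 0, 13, 2, 15, 7, 11, 9, 8, 3, 4, 10, 14, 6]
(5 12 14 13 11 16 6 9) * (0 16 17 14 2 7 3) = [16, 1, 7, 0, 4, 12, 9, 3, 8, 5, 10, 17, 2, 11, 13, 15, 6, 14] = (0 16 6 9 5 12 2 7 3)(11 17 14 13)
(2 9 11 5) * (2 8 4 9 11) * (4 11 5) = (2 5 8 11 4 9) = [0, 1, 5, 3, 9, 8, 6, 7, 11, 2, 10, 4]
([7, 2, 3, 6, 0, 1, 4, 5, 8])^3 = [1, 6, 4, 0, 5, 3, 7, 2, 8]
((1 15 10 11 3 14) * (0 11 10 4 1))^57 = (15)(0 11 3 14)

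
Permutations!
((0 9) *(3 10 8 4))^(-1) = ((0 9)(3 10 8 4))^(-1) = (0 9)(3 4 8 10)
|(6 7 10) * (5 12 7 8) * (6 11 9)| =|(5 12 7 10 11 9 6 8)| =8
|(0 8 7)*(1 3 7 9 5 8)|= 12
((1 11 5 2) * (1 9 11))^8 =(11)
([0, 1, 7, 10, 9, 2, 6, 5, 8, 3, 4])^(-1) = [0, 1, 5, 9, 10, 7, 6, 2, 8, 4, 3]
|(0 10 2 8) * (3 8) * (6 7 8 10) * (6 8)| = 6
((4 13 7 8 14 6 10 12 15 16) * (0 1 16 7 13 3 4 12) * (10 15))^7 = ((0 1 16 12 10)(3 4)(6 15 7 8 14))^7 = (0 16 10 1 12)(3 4)(6 7 14 15 8)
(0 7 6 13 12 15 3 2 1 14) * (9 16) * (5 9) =(0 7 6 13 12 15 3 2 1 14)(5 9 16) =[7, 14, 1, 2, 4, 9, 13, 6, 8, 16, 10, 11, 15, 12, 0, 3, 5]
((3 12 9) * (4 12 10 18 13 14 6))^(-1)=(3 9 12 4 6 14 13 18 10)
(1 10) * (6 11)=(1 10)(6 11)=[0, 10, 2, 3, 4, 5, 11, 7, 8, 9, 1, 6]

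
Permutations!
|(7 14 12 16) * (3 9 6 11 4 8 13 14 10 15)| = |(3 9 6 11 4 8 13 14 12 16 7 10 15)| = 13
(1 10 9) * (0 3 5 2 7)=(0 3 5 2 7)(1 10 9)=[3, 10, 7, 5, 4, 2, 6, 0, 8, 1, 9]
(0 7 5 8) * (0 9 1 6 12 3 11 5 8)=(0 7 8 9 1 6 12 3 11 5)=[7, 6, 2, 11, 4, 0, 12, 8, 9, 1, 10, 5, 3]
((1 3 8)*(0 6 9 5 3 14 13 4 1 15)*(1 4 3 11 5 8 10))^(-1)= (0 15 8 9 6)(1 10 3 13 14)(5 11)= ((0 6 9 8 15)(1 14 13 3 10)(5 11))^(-1)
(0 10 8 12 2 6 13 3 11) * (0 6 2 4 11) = (0 10 8 12 4 11 6 13 3) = [10, 1, 2, 0, 11, 5, 13, 7, 12, 9, 8, 6, 4, 3]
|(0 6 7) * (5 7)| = 4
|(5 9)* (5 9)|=1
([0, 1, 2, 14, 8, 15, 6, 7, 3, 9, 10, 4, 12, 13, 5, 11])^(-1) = [0, 1, 2, 8, 11, 14, 6, 7, 4, 9, 10, 15, 12, 13, 3, 5]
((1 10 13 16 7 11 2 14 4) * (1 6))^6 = ((1 10 13 16 7 11 2 14 4 6))^6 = (1 2 13 4 7)(6 11 10 14 16)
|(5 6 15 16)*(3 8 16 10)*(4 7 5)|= 9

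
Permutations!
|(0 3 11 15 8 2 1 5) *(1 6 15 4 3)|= 12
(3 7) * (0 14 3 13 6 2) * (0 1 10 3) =(0 14)(1 10 3 7 13 6 2) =[14, 10, 1, 7, 4, 5, 2, 13, 8, 9, 3, 11, 12, 6, 0]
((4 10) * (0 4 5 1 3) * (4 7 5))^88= ((0 7 5 1 3)(4 10))^88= (10)(0 1 7 3 5)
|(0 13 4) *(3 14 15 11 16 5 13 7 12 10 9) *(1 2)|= 26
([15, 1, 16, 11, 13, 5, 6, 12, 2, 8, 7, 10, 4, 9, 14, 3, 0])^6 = (0 12 16 7 2 10 8 11 9 3 13 15 4)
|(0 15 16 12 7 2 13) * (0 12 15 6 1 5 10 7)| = 18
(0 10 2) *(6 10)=(0 6 10 2)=[6, 1, 0, 3, 4, 5, 10, 7, 8, 9, 2]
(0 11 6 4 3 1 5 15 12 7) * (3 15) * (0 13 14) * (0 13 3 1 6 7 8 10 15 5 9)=(0 11 7 3 6 4 5 1 9)(8 10 15 12)(13 14)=[11, 9, 2, 6, 5, 1, 4, 3, 10, 0, 15, 7, 8, 14, 13, 12]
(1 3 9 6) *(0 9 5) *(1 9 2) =(0 2 1 3 5)(6 9) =[2, 3, 1, 5, 4, 0, 9, 7, 8, 6]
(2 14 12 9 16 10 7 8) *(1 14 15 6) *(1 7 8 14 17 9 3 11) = [0, 17, 15, 11, 4, 5, 7, 14, 2, 16, 8, 1, 3, 13, 12, 6, 10, 9] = (1 17 9 16 10 8 2 15 6 7 14 12 3 11)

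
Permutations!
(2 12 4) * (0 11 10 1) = (0 11 10 1)(2 12 4) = [11, 0, 12, 3, 2, 5, 6, 7, 8, 9, 1, 10, 4]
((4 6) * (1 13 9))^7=(1 13 9)(4 6)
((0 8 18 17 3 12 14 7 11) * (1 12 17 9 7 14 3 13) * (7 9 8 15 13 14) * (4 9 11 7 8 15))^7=(0 11 9 4)(1 15 8 17 12 13 18 14 3)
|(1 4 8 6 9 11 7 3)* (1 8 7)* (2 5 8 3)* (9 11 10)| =|(1 4 7 2 5 8 6 11)(9 10)| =8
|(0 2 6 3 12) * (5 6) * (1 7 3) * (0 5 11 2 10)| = |(0 10)(1 7 3 12 5 6)(2 11)| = 6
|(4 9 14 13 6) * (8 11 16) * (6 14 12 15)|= 30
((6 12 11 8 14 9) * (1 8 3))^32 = (14) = ((1 8 14 9 6 12 11 3))^32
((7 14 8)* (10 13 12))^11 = ((7 14 8)(10 13 12))^11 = (7 8 14)(10 12 13)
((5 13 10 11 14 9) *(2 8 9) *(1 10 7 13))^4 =((1 10 11 14 2 8 9 5)(7 13))^4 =(1 2)(5 14)(8 10)(9 11)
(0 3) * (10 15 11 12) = (0 3)(10 15 11 12) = [3, 1, 2, 0, 4, 5, 6, 7, 8, 9, 15, 12, 10, 13, 14, 11]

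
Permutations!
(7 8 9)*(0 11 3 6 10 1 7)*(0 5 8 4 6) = (0 11 3)(1 7 4 6 10)(5 8 9) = [11, 7, 2, 0, 6, 8, 10, 4, 9, 5, 1, 3]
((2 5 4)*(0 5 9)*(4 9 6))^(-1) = (0 9 5)(2 4 6)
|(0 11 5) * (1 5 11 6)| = 4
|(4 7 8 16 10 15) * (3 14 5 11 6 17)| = 6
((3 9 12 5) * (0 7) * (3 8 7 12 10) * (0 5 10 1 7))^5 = (0 1 12 7 10 5 3 8 9) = ((0 12 10 3 9 1 7 5 8))^5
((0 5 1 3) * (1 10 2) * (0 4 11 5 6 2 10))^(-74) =(0 11 3 2)(1 6 5 4)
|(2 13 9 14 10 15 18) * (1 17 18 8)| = |(1 17 18 2 13 9 14 10 15 8)| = 10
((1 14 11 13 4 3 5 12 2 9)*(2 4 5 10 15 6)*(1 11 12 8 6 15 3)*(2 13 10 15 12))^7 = ((1 14 2 9 11 10 3 15 12 4)(5 8 6 13))^7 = (1 15 11 14 12 10 2 4 3 9)(5 13 6 8)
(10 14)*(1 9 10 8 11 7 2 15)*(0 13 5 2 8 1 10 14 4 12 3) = (0 13 5 2 15 10 4 12 3)(1 9 14)(7 8 11) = [13, 9, 15, 0, 12, 2, 6, 8, 11, 14, 4, 7, 3, 5, 1, 10]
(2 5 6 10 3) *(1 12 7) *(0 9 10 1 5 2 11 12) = (0 9 10 3 11 12 7 5 6 1) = [9, 0, 2, 11, 4, 6, 1, 5, 8, 10, 3, 12, 7]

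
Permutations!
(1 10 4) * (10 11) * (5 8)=(1 11 10 4)(5 8)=[0, 11, 2, 3, 1, 8, 6, 7, 5, 9, 4, 10]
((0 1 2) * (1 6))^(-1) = ((0 6 1 2))^(-1) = (0 2 1 6)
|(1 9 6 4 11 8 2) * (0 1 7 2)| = 14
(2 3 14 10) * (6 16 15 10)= (2 3 14 6 16 15 10)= [0, 1, 3, 14, 4, 5, 16, 7, 8, 9, 2, 11, 12, 13, 6, 10, 15]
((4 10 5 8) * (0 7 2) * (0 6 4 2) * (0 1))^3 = (2 10)(4 8)(5 6)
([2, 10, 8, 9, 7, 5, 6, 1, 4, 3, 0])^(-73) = (0 7 2 1 8 10 4)(3 9)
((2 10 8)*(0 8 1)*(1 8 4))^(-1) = ((0 4 1)(2 10 8))^(-1) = (0 1 4)(2 8 10)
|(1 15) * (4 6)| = |(1 15)(4 6)| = 2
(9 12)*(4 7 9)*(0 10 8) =[10, 1, 2, 3, 7, 5, 6, 9, 0, 12, 8, 11, 4] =(0 10 8)(4 7 9 12)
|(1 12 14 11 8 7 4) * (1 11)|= 12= |(1 12 14)(4 11 8 7)|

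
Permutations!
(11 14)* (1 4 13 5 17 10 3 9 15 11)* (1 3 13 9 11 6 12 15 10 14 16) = (1 4 9 10 13 5 17 14 3 11 16)(6 12 15) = [0, 4, 2, 11, 9, 17, 12, 7, 8, 10, 13, 16, 15, 5, 3, 6, 1, 14]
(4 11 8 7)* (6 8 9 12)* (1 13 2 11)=[0, 13, 11, 3, 1, 5, 8, 4, 7, 12, 10, 9, 6, 2]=(1 13 2 11 9 12 6 8 7 4)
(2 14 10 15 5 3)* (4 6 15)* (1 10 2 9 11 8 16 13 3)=(1 10 4 6 15 5)(2 14)(3 9 11 8 16 13)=[0, 10, 14, 9, 6, 1, 15, 7, 16, 11, 4, 8, 12, 3, 2, 5, 13]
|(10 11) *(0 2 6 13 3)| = 10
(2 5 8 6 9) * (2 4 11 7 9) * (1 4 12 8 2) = [0, 4, 5, 3, 11, 2, 1, 9, 6, 12, 10, 7, 8] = (1 4 11 7 9 12 8 6)(2 5)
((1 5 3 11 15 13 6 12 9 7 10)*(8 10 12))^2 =((1 5 3 11 15 13 6 8 10)(7 12 9))^2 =(1 3 15 6 10 5 11 13 8)(7 9 12)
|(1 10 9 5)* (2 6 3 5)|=7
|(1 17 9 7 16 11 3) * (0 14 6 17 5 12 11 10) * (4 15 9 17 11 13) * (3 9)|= 56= |(17)(0 14 6 11 9 7 16 10)(1 5 12 13 4 15 3)|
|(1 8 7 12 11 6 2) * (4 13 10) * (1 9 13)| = 11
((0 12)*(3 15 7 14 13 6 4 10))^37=(0 12)(3 6 7 10 13 15 4 14)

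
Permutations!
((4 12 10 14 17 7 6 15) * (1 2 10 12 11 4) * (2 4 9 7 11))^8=(1 7 17 2 15 9 14 4 6 11 10)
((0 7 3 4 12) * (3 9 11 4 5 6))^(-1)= (0 12 4 11 9 7)(3 6 5)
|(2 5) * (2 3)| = |(2 5 3)| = 3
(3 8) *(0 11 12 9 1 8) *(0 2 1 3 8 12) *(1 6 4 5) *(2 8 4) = [11, 12, 6, 8, 5, 1, 2, 7, 4, 3, 10, 0, 9] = (0 11)(1 12 9 3 8 4 5)(2 6)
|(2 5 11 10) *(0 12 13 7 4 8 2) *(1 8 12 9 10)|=|(0 9 10)(1 8 2 5 11)(4 12 13 7)|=60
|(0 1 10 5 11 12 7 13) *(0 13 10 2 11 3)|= |(13)(0 1 2 11 12 7 10 5 3)|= 9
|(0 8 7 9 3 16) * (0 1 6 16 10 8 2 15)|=15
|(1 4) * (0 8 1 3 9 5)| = |(0 8 1 4 3 9 5)| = 7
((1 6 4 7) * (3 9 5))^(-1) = ((1 6 4 7)(3 9 5))^(-1) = (1 7 4 6)(3 5 9)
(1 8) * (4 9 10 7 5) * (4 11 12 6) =(1 8)(4 9 10 7 5 11 12 6) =[0, 8, 2, 3, 9, 11, 4, 5, 1, 10, 7, 12, 6]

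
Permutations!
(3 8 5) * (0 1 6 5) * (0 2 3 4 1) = (1 6 5 4)(2 3 8) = [0, 6, 3, 8, 1, 4, 5, 7, 2]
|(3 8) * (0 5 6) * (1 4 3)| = |(0 5 6)(1 4 3 8)| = 12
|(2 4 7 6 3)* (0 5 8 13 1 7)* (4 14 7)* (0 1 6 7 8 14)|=8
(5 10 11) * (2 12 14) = (2 12 14)(5 10 11) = [0, 1, 12, 3, 4, 10, 6, 7, 8, 9, 11, 5, 14, 13, 2]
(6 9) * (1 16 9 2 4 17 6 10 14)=(1 16 9 10 14)(2 4 17 6)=[0, 16, 4, 3, 17, 5, 2, 7, 8, 10, 14, 11, 12, 13, 1, 15, 9, 6]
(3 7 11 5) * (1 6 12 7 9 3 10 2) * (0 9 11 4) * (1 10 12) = (0 9 3 11 5 12 7 4)(1 6)(2 10) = [9, 6, 10, 11, 0, 12, 1, 4, 8, 3, 2, 5, 7]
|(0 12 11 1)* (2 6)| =|(0 12 11 1)(2 6)| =4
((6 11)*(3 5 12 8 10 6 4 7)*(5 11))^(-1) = (3 7 4 11)(5 6 10 8 12)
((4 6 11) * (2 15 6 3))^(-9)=(2 11)(3 6)(4 15)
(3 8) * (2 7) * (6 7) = (2 6 7)(3 8) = [0, 1, 6, 8, 4, 5, 7, 2, 3]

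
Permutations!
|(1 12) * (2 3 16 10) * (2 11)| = |(1 12)(2 3 16 10 11)| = 10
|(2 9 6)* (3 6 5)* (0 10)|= 10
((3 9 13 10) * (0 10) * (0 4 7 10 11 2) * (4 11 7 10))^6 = (0 13 10)(2 9 4)(3 7 11)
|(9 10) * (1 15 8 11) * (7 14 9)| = 4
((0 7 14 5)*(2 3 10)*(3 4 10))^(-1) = ((0 7 14 5)(2 4 10))^(-1) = (0 5 14 7)(2 10 4)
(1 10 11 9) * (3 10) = (1 3 10 11 9) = [0, 3, 2, 10, 4, 5, 6, 7, 8, 1, 11, 9]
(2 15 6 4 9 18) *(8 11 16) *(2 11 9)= (2 15 6 4)(8 9 18 11 16)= [0, 1, 15, 3, 2, 5, 4, 7, 9, 18, 10, 16, 12, 13, 14, 6, 8, 17, 11]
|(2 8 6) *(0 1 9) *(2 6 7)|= 3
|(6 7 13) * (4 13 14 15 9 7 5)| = 4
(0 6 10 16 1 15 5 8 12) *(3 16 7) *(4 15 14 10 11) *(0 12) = (0 6 11 4 15 5 8)(1 14 10 7 3 16) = [6, 14, 2, 16, 15, 8, 11, 3, 0, 9, 7, 4, 12, 13, 10, 5, 1]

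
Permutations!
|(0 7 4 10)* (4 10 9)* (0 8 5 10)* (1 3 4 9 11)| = |(0 7)(1 3 4 11)(5 10 8)| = 12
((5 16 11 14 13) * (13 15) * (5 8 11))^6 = (16)(8 11 14 15 13)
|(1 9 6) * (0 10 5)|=3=|(0 10 5)(1 9 6)|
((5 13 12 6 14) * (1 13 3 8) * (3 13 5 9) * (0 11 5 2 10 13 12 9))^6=((0 11 5 12 6 14)(1 2 10 13 9 3 8))^6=(14)(1 8 3 9 13 10 2)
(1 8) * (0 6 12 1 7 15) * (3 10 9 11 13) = (0 6 12 1 8 7 15)(3 10 9 11 13) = [6, 8, 2, 10, 4, 5, 12, 15, 7, 11, 9, 13, 1, 3, 14, 0]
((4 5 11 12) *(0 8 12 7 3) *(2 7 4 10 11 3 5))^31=(0 8 12 10 11 4 2 7 5 3)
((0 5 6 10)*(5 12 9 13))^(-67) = ((0 12 9 13 5 6 10))^(-67) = (0 13 10 9 6 12 5)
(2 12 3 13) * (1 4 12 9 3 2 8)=(1 4 12 2 9 3 13 8)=[0, 4, 9, 13, 12, 5, 6, 7, 1, 3, 10, 11, 2, 8]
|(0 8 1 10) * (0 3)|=|(0 8 1 10 3)|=5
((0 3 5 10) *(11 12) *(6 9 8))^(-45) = (0 10 5 3)(11 12)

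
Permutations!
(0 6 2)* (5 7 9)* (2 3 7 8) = (0 6 3 7 9 5 8 2) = [6, 1, 0, 7, 4, 8, 3, 9, 2, 5]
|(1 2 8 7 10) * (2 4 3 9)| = 8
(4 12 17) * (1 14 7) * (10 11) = (1 14 7)(4 12 17)(10 11) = [0, 14, 2, 3, 12, 5, 6, 1, 8, 9, 11, 10, 17, 13, 7, 15, 16, 4]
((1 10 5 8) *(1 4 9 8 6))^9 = (1 10 5 6)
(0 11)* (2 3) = (0 11)(2 3) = [11, 1, 3, 2, 4, 5, 6, 7, 8, 9, 10, 0]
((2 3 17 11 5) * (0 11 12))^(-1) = ((0 11 5 2 3 17 12))^(-1) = (0 12 17 3 2 5 11)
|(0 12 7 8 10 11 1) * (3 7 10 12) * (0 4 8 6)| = |(0 3 7 6)(1 4 8 12 10 11)| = 12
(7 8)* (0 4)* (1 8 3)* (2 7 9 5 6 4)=(0 2 7 3 1 8 9 5 6 4)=[2, 8, 7, 1, 0, 6, 4, 3, 9, 5]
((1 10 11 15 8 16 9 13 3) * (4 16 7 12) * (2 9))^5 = (1 7 9 11 4 3 8 2 10 12 13 15 16)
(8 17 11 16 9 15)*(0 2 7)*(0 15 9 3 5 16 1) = (0 2 7 15 8 17 11 1)(3 5 16) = [2, 0, 7, 5, 4, 16, 6, 15, 17, 9, 10, 1, 12, 13, 14, 8, 3, 11]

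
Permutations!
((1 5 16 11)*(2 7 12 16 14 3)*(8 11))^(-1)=((1 5 14 3 2 7 12 16 8 11))^(-1)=(1 11 8 16 12 7 2 3 14 5)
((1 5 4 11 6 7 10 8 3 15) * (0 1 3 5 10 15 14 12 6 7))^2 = ((0 1 10 8 5 4 11 7 15 3 14 12 6))^2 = (0 10 5 11 15 14 6 1 8 4 7 3 12)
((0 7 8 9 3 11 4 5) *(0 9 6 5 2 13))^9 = ((0 7 8 6 5 9 3 11 4 2 13))^9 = (0 2 11 9 6 7 13 4 3 5 8)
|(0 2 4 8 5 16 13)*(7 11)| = |(0 2 4 8 5 16 13)(7 11)| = 14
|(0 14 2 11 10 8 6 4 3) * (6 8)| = |(0 14 2 11 10 6 4 3)| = 8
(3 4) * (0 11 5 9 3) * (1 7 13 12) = (0 11 5 9 3 4)(1 7 13 12) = [11, 7, 2, 4, 0, 9, 6, 13, 8, 3, 10, 5, 1, 12]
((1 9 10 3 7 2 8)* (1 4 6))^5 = ((1 9 10 3 7 2 8 4 6))^5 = (1 2 9 8 10 4 3 6 7)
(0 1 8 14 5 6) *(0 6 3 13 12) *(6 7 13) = (0 1 8 14 5 3 6 7 13 12) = [1, 8, 2, 6, 4, 3, 7, 13, 14, 9, 10, 11, 0, 12, 5]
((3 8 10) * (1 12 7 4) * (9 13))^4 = (13)(3 8 10)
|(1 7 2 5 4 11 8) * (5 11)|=10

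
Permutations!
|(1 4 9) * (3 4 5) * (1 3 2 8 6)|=15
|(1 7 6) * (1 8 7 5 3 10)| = 12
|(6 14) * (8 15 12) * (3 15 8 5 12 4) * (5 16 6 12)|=12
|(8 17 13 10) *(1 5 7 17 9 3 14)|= |(1 5 7 17 13 10 8 9 3 14)|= 10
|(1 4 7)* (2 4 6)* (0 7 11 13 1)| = 6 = |(0 7)(1 6 2 4 11 13)|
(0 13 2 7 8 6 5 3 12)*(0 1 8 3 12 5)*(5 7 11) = [13, 8, 11, 7, 4, 12, 0, 3, 6, 9, 10, 5, 1, 2] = (0 13 2 11 5 12 1 8 6)(3 7)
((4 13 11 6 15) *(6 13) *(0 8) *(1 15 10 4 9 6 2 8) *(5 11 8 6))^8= (15)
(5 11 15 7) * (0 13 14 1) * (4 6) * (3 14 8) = (0 13 8 3 14 1)(4 6)(5 11 15 7) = [13, 0, 2, 14, 6, 11, 4, 5, 3, 9, 10, 15, 12, 8, 1, 7]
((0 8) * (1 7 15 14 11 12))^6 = ((0 8)(1 7 15 14 11 12))^6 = (15)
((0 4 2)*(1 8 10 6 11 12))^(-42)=(12)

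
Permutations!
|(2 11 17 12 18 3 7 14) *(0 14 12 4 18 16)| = 11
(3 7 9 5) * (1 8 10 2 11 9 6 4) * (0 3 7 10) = [3, 8, 11, 10, 1, 7, 4, 6, 0, 5, 2, 9] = (0 3 10 2 11 9 5 7 6 4 1 8)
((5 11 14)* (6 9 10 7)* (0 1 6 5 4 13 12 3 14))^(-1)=(0 11 5 7 10 9 6 1)(3 12 13 4 14)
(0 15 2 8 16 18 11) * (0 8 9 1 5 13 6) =(0 15 2 9 1 5 13 6)(8 16 18 11) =[15, 5, 9, 3, 4, 13, 0, 7, 16, 1, 10, 8, 12, 6, 14, 2, 18, 17, 11]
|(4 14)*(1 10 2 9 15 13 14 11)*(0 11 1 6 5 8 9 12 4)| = 45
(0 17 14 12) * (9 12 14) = (0 17 9 12) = [17, 1, 2, 3, 4, 5, 6, 7, 8, 12, 10, 11, 0, 13, 14, 15, 16, 9]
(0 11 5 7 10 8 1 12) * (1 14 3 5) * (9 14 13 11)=(0 9 14 3 5 7 10 8 13 11 1 12)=[9, 12, 2, 5, 4, 7, 6, 10, 13, 14, 8, 1, 0, 11, 3]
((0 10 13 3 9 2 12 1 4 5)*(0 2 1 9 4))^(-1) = ((0 10 13 3 4 5 2 12 9 1))^(-1) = (0 1 9 12 2 5 4 3 13 10)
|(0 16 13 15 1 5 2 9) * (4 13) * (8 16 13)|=|(0 13 15 1 5 2 9)(4 8 16)|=21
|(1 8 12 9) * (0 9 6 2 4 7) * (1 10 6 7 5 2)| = 24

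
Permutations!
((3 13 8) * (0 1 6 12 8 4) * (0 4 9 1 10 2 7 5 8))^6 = ((0 10 2 7 5 8 3 13 9 1 6 12))^6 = (0 3)(1 7)(2 9)(5 6)(8 12)(10 13)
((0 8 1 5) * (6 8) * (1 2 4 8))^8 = (2 8 4)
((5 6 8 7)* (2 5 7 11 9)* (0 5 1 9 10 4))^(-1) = ((0 5 6 8 11 10 4)(1 9 2))^(-1) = (0 4 10 11 8 6 5)(1 2 9)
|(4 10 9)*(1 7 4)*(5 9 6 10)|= 10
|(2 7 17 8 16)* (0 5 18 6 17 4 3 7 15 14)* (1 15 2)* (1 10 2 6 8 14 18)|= 12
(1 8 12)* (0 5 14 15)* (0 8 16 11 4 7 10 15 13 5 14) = (0 14 13 5)(1 16 11 4 7 10 15 8 12) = [14, 16, 2, 3, 7, 0, 6, 10, 12, 9, 15, 4, 1, 5, 13, 8, 11]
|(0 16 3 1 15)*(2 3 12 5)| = |(0 16 12 5 2 3 1 15)| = 8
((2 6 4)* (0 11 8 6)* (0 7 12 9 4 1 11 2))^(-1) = (0 4 9 12 7 2)(1 6 8 11)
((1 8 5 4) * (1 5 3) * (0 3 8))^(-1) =(8)(0 1 3)(4 5)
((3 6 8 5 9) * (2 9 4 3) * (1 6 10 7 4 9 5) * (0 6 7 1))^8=((0 6 8)(1 7 4 3 10)(2 5 9))^8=(0 8 6)(1 3 7 10 4)(2 9 5)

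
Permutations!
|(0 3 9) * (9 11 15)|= |(0 3 11 15 9)|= 5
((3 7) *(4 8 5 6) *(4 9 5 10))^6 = (10)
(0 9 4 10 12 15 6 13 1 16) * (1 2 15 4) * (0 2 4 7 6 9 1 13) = (0 1 16 2 15 9 13 4 10 12 7 6) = [1, 16, 15, 3, 10, 5, 0, 6, 8, 13, 12, 11, 7, 4, 14, 9, 2]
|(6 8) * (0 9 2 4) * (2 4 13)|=6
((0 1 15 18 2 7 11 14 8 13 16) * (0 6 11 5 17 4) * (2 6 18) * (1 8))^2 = ((0 8 13 16 18 6 11 14 1 15 2 7 5 17 4))^2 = (0 13 18 11 1 2 5 4 8 16 6 14 15 7 17)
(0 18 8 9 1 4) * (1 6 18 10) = (0 10 1 4)(6 18 8 9) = [10, 4, 2, 3, 0, 5, 18, 7, 9, 6, 1, 11, 12, 13, 14, 15, 16, 17, 8]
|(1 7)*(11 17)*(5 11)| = 6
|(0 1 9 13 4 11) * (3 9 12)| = 8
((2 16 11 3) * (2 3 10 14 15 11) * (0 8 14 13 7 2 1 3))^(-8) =((0 8 14 15 11 10 13 7 2 16 1 3))^(-8) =(0 11 2)(1 14 13)(3 15 7)(8 10 16)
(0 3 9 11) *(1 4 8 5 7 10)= (0 3 9 11)(1 4 8 5 7 10)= [3, 4, 2, 9, 8, 7, 6, 10, 5, 11, 1, 0]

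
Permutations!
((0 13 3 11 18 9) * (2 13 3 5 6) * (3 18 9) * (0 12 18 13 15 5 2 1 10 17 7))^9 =((0 13 2 15 5 6 1 10 17 7)(3 11 9 12 18))^9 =(0 7 17 10 1 6 5 15 2 13)(3 18 12 9 11)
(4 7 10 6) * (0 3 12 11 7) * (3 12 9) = (0 12 11 7 10 6 4)(3 9) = [12, 1, 2, 9, 0, 5, 4, 10, 8, 3, 6, 7, 11]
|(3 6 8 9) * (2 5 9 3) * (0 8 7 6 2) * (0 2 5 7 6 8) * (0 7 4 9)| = 15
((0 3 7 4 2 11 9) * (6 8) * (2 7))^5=((0 3 2 11 9)(4 7)(6 8))^5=(11)(4 7)(6 8)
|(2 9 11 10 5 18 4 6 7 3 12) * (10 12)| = |(2 9 11 12)(3 10 5 18 4 6 7)| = 28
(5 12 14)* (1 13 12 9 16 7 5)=(1 13 12 14)(5 9 16 7)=[0, 13, 2, 3, 4, 9, 6, 5, 8, 16, 10, 11, 14, 12, 1, 15, 7]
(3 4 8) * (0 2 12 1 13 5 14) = [2, 13, 12, 4, 8, 14, 6, 7, 3, 9, 10, 11, 1, 5, 0] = (0 2 12 1 13 5 14)(3 4 8)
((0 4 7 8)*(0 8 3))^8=((8)(0 4 7 3))^8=(8)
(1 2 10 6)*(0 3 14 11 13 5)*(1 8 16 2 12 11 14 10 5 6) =(0 3 10 1 12 11 13 6 8 16 2 5) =[3, 12, 5, 10, 4, 0, 8, 7, 16, 9, 1, 13, 11, 6, 14, 15, 2]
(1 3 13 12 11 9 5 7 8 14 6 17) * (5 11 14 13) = [0, 3, 2, 5, 4, 7, 17, 8, 13, 11, 10, 9, 14, 12, 6, 15, 16, 1] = (1 3 5 7 8 13 12 14 6 17)(9 11)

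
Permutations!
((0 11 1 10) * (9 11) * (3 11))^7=(0 9 3 11 1 10)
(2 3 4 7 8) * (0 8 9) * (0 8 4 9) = [4, 1, 3, 9, 7, 5, 6, 0, 2, 8] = (0 4 7)(2 3 9 8)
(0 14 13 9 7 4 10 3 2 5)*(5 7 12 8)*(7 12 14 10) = (0 10 3 2 12 8 5)(4 7)(9 14 13) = [10, 1, 12, 2, 7, 0, 6, 4, 5, 14, 3, 11, 8, 9, 13]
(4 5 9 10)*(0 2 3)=[2, 1, 3, 0, 5, 9, 6, 7, 8, 10, 4]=(0 2 3)(4 5 9 10)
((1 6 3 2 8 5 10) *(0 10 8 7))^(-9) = (0 2 6 10 7 3 1)(5 8)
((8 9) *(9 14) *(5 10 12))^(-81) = (14) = ((5 10 12)(8 14 9))^(-81)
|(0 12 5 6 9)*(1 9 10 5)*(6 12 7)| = 8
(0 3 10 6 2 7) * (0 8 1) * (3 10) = (0 10 6 2 7 8 1) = [10, 0, 7, 3, 4, 5, 2, 8, 1, 9, 6]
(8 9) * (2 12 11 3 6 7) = (2 12 11 3 6 7)(8 9) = [0, 1, 12, 6, 4, 5, 7, 2, 9, 8, 10, 3, 11]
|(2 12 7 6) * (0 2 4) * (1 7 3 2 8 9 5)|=24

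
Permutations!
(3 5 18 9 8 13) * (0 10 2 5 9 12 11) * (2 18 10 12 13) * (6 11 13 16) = [12, 1, 5, 9, 4, 10, 11, 7, 2, 8, 18, 0, 13, 3, 14, 15, 6, 17, 16] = (0 12 13 3 9 8 2 5 10 18 16 6 11)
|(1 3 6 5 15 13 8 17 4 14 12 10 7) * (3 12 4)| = |(1 12 10 7)(3 6 5 15 13 8 17)(4 14)| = 28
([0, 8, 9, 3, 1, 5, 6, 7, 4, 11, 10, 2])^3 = (11)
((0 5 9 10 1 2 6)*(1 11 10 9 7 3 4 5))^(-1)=((0 1 2 6)(3 4 5 7)(10 11))^(-1)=(0 6 2 1)(3 7 5 4)(10 11)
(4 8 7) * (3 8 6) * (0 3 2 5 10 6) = (0 3 8 7 4)(2 5 10 6) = [3, 1, 5, 8, 0, 10, 2, 4, 7, 9, 6]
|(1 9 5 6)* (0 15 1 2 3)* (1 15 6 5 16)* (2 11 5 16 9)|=8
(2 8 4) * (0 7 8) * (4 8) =(8)(0 7 4 2) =[7, 1, 0, 3, 2, 5, 6, 4, 8]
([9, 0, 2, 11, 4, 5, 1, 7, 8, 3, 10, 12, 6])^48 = [1, 6, 2, 9, 4, 5, 12, 7, 8, 0, 10, 3, 11]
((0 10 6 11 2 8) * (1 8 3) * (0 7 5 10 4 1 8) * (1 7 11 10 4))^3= (0 1)(2 11 8 3)(6 10)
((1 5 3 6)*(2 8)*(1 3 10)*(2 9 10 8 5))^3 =((1 2 5 8 9 10)(3 6))^3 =(1 8)(2 9)(3 6)(5 10)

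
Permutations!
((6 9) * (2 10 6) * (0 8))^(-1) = ((0 8)(2 10 6 9))^(-1) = (0 8)(2 9 6 10)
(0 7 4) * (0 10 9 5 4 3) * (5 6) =[7, 1, 2, 0, 10, 4, 5, 3, 8, 6, 9] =(0 7 3)(4 10 9 6 5)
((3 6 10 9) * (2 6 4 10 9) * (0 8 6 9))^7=(0 8 6)(2 3 10 9 4)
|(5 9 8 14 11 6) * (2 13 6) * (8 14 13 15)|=|(2 15 8 13 6 5 9 14 11)|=9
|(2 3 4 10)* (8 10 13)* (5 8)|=7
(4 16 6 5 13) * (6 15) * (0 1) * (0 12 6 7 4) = (0 1 12 6 5 13)(4 16 15 7) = [1, 12, 2, 3, 16, 13, 5, 4, 8, 9, 10, 11, 6, 0, 14, 7, 15]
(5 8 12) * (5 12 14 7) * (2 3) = [0, 1, 3, 2, 4, 8, 6, 5, 14, 9, 10, 11, 12, 13, 7] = (2 3)(5 8 14 7)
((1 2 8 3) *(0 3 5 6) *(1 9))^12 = (0 2)(1 6)(3 8)(5 9)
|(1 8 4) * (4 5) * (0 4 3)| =6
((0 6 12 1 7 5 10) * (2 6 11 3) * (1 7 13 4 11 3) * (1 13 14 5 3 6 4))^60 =(0 13 7 5 4 6 1 3 10 11 12 14 2)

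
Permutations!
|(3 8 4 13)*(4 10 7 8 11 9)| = 15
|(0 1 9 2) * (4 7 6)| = 12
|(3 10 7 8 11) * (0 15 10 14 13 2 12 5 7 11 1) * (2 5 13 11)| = 30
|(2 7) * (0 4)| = 2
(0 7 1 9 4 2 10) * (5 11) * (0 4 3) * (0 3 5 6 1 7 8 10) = [8, 9, 0, 3, 2, 11, 1, 7, 10, 5, 4, 6] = (0 8 10 4 2)(1 9 5 11 6)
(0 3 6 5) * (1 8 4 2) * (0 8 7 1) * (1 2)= (0 3 6 5 8 4 1 7 2)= [3, 7, 0, 6, 1, 8, 5, 2, 4]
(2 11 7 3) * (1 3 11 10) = (1 3 2 10)(7 11) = [0, 3, 10, 2, 4, 5, 6, 11, 8, 9, 1, 7]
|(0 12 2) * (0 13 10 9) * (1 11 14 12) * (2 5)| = |(0 1 11 14 12 5 2 13 10 9)| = 10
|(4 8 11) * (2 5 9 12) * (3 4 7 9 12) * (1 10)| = |(1 10)(2 5 12)(3 4 8 11 7 9)| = 6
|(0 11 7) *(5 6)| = 6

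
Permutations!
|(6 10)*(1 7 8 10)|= 5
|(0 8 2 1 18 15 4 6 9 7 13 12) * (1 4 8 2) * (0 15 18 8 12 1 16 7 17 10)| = |(18)(0 2 4 6 9 17 10)(1 8 16 7 13)(12 15)| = 70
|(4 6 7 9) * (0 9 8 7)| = |(0 9 4 6)(7 8)| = 4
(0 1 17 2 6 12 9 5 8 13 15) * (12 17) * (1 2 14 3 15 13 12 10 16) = (0 2 6 17 14 3 15)(1 10 16)(5 8 12 9) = [2, 10, 6, 15, 4, 8, 17, 7, 12, 5, 16, 11, 9, 13, 3, 0, 1, 14]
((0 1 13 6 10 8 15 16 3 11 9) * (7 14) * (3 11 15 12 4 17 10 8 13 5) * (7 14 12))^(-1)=(0 9 11 16 15 3 5 1)(4 12 7 8 6 13 10 17)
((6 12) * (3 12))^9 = ((3 12 6))^9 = (12)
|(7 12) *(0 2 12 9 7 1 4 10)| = 6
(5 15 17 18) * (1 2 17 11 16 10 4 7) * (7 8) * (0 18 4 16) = (0 18 5 15 11)(1 2 17 4 8 7)(10 16) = [18, 2, 17, 3, 8, 15, 6, 1, 7, 9, 16, 0, 12, 13, 14, 11, 10, 4, 5]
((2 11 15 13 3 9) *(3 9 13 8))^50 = (2 11 15 8 3 13 9)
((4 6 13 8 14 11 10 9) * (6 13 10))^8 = ((4 13 8 14 11 6 10 9))^8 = (14)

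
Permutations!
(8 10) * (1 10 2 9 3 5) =(1 10 8 2 9 3 5) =[0, 10, 9, 5, 4, 1, 6, 7, 2, 3, 8]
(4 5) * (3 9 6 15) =(3 9 6 15)(4 5) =[0, 1, 2, 9, 5, 4, 15, 7, 8, 6, 10, 11, 12, 13, 14, 3]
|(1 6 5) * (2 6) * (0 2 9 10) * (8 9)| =8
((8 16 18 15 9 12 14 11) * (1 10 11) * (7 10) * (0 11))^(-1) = ((0 11 8 16 18 15 9 12 14 1 7 10))^(-1) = (0 10 7 1 14 12 9 15 18 16 8 11)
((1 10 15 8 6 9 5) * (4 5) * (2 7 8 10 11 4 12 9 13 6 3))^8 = (15)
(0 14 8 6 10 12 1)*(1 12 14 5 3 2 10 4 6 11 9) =(0 5 3 2 10 14 8 11 9 1)(4 6) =[5, 0, 10, 2, 6, 3, 4, 7, 11, 1, 14, 9, 12, 13, 8]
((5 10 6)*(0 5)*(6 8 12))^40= ((0 5 10 8 12 6))^40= (0 12 10)(5 6 8)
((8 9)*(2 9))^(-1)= (2 8 9)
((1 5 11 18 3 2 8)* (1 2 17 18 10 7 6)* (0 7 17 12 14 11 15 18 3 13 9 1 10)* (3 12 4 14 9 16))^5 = ((0 7 6 10 17 12 9 1 5 15 18 13 16 3 4 14 11)(2 8))^5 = (0 12 18 14 10 5 3 7 9 13 11 17 15 4 6 1 16)(2 8)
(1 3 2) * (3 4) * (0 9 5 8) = (0 9 5 8)(1 4 3 2) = [9, 4, 1, 2, 3, 8, 6, 7, 0, 5]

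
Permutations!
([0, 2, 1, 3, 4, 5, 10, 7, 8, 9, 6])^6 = [0, 1, 2, 3, 4, 5, 6, 7, 8, 9, 10]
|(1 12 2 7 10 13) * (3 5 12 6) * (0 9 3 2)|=30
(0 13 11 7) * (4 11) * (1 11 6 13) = [1, 11, 2, 3, 6, 5, 13, 0, 8, 9, 10, 7, 12, 4] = (0 1 11 7)(4 6 13)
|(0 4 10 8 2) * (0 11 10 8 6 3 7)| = 9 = |(0 4 8 2 11 10 6 3 7)|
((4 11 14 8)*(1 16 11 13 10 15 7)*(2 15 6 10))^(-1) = ((1 16 11 14 8 4 13 2 15 7)(6 10))^(-1) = (1 7 15 2 13 4 8 14 11 16)(6 10)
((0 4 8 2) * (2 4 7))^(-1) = (0 2 7)(4 8)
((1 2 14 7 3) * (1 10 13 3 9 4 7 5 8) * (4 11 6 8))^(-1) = (1 8 6 11 9 7 4 5 14 2)(3 13 10)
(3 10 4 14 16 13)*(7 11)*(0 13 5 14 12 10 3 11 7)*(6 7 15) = (0 13 11)(4 12 10)(5 14 16)(6 7 15) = [13, 1, 2, 3, 12, 14, 7, 15, 8, 9, 4, 0, 10, 11, 16, 6, 5]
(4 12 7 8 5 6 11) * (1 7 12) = (12)(1 7 8 5 6 11 4) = [0, 7, 2, 3, 1, 6, 11, 8, 5, 9, 10, 4, 12]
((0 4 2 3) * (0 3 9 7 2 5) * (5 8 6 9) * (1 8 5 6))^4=(9)(0 4 5)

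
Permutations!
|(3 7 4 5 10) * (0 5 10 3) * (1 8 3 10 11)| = 6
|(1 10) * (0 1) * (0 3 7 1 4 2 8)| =|(0 4 2 8)(1 10 3 7)| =4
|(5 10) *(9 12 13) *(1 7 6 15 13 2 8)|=18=|(1 7 6 15 13 9 12 2 8)(5 10)|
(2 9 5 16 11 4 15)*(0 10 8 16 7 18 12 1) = (0 10 8 16 11 4 15 2 9 5 7 18 12 1) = [10, 0, 9, 3, 15, 7, 6, 18, 16, 5, 8, 4, 1, 13, 14, 2, 11, 17, 12]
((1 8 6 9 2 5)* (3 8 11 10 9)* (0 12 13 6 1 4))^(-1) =((0 12 13 6 3 8 1 11 10 9 2 5 4))^(-1) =(0 4 5 2 9 10 11 1 8 3 6 13 12)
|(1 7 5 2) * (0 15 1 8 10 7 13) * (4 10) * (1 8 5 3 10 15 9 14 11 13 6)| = |(0 9 14 11 13)(1 6)(2 5)(3 10 7)(4 15 8)| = 30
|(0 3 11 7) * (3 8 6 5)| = 7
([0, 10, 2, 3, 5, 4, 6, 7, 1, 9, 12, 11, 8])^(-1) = [0, 8, 2, 3, 5, 4, 6, 7, 12, 9, 1, 11, 10]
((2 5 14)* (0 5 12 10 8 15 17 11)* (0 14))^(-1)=(0 5)(2 14 11 17 15 8 10 12)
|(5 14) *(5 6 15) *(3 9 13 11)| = |(3 9 13 11)(5 14 6 15)| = 4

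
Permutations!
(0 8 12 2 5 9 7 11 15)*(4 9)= (0 8 12 2 5 4 9 7 11 15)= [8, 1, 5, 3, 9, 4, 6, 11, 12, 7, 10, 15, 2, 13, 14, 0]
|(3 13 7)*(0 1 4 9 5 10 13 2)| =|(0 1 4 9 5 10 13 7 3 2)| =10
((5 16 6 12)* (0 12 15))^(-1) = (0 15 6 16 5 12)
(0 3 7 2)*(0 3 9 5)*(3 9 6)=(0 6 3 7 2 9 5)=[6, 1, 9, 7, 4, 0, 3, 2, 8, 5]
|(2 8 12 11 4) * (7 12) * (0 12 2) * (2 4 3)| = |(0 12 11 3 2 8 7 4)| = 8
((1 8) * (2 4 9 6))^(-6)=((1 8)(2 4 9 6))^(-6)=(2 9)(4 6)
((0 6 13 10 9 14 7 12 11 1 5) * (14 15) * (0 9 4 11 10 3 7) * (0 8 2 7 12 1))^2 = (0 13 12 4)(1 9 14 2)(3 10 11 6)(5 15 8 7)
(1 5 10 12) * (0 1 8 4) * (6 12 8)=(0 1 5 10 8 4)(6 12)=[1, 5, 2, 3, 0, 10, 12, 7, 4, 9, 8, 11, 6]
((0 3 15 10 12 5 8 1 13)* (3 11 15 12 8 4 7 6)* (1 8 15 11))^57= (3 4)(5 6)(7 12)(10 15)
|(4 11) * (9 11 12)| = 4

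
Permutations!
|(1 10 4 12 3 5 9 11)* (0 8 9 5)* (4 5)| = 10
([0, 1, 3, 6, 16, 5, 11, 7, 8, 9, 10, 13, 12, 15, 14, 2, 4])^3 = (2 11)(3 13)(4 16)(6 15)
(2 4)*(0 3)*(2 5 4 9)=[3, 1, 9, 0, 5, 4, 6, 7, 8, 2]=(0 3)(2 9)(4 5)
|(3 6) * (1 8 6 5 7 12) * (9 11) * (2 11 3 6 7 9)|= |(1 8 7 12)(2 11)(3 5 9)|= 12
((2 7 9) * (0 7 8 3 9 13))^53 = (0 13 7)(2 8 3 9) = ((0 7 13)(2 8 3 9))^53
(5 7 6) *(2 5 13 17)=(2 5 7 6 13 17)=[0, 1, 5, 3, 4, 7, 13, 6, 8, 9, 10, 11, 12, 17, 14, 15, 16, 2]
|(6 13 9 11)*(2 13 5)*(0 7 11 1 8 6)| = |(0 7 11)(1 8 6 5 2 13 9)| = 21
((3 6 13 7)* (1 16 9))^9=(16)(3 6 13 7)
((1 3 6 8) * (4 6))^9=(1 8 6 4 3)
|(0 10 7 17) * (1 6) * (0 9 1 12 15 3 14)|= |(0 10 7 17 9 1 6 12 15 3 14)|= 11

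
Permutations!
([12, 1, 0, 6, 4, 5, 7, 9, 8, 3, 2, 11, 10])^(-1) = (0 2 10 12)(3 9 7 6)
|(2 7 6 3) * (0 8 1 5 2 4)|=|(0 8 1 5 2 7 6 3 4)|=9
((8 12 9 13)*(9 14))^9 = (8 13 9 14 12)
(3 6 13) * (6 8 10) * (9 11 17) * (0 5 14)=[5, 1, 2, 8, 4, 14, 13, 7, 10, 11, 6, 17, 12, 3, 0, 15, 16, 9]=(0 5 14)(3 8 10 6 13)(9 11 17)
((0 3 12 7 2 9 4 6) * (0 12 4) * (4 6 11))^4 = (0 7 3 2 6 9 12) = ((0 3 6 12 7 2 9)(4 11))^4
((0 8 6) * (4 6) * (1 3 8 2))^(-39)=(0 3 6 1 4 2 8)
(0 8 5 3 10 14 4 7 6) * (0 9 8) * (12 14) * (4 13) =(3 10 12 14 13 4 7 6 9 8 5) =[0, 1, 2, 10, 7, 3, 9, 6, 5, 8, 12, 11, 14, 4, 13]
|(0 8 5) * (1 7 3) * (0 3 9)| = |(0 8 5 3 1 7 9)| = 7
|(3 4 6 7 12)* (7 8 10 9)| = 8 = |(3 4 6 8 10 9 7 12)|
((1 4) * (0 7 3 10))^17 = ((0 7 3 10)(1 4))^17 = (0 7 3 10)(1 4)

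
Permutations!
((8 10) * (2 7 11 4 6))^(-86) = (2 6 4 11 7)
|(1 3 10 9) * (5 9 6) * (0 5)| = 7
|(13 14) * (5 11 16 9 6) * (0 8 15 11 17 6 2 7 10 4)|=|(0 8 15 11 16 9 2 7 10 4)(5 17 6)(13 14)|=30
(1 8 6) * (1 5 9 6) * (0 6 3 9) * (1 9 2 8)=[6, 1, 8, 2, 4, 0, 5, 7, 9, 3]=(0 6 5)(2 8 9 3)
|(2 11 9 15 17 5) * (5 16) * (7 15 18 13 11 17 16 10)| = |(2 17 10 7 15 16 5)(9 18 13 11)| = 28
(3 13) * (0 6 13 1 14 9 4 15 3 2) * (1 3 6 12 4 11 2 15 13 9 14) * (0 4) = [12, 1, 4, 3, 13, 5, 9, 7, 8, 11, 10, 2, 0, 15, 14, 6] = (0 12)(2 4 13 15 6 9 11)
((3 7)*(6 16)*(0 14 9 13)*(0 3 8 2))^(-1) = ((0 14 9 13 3 7 8 2)(6 16))^(-1) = (0 2 8 7 3 13 9 14)(6 16)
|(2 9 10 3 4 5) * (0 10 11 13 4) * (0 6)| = 12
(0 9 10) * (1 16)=(0 9 10)(1 16)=[9, 16, 2, 3, 4, 5, 6, 7, 8, 10, 0, 11, 12, 13, 14, 15, 1]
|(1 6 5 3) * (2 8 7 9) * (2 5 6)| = |(1 2 8 7 9 5 3)| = 7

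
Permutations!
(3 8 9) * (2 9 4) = (2 9 3 8 4) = [0, 1, 9, 8, 2, 5, 6, 7, 4, 3]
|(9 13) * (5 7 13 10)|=|(5 7 13 9 10)|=5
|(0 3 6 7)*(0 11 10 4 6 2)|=|(0 3 2)(4 6 7 11 10)|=15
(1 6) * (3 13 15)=(1 6)(3 13 15)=[0, 6, 2, 13, 4, 5, 1, 7, 8, 9, 10, 11, 12, 15, 14, 3]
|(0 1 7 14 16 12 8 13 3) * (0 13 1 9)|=|(0 9)(1 7 14 16 12 8)(3 13)|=6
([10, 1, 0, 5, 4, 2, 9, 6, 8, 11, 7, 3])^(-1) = [2, 1, 5, 11, 4, 3, 7, 10, 8, 6, 0, 9]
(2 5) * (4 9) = [0, 1, 5, 3, 9, 2, 6, 7, 8, 4] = (2 5)(4 9)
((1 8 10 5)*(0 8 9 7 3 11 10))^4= (1 11 9 10 7 5 3)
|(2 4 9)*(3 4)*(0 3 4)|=|(0 3)(2 4 9)|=6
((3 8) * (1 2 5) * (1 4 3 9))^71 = (1 2 5 4 3 8 9) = ((1 2 5 4 3 8 9))^71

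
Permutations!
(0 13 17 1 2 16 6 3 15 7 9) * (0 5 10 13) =[0, 2, 16, 15, 4, 10, 3, 9, 8, 5, 13, 11, 12, 17, 14, 7, 6, 1] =(1 2 16 6 3 15 7 9 5 10 13 17)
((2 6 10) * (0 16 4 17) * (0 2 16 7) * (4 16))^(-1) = (0 7)(2 17 4 10 6)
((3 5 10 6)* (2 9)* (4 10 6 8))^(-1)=(2 9)(3 6 5)(4 8 10)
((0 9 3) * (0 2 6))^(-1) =(0 6 2 3 9)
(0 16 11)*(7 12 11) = [16, 1, 2, 3, 4, 5, 6, 12, 8, 9, 10, 0, 11, 13, 14, 15, 7] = (0 16 7 12 11)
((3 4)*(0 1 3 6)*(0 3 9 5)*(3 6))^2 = ((0 1 9 5)(3 4))^2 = (0 9)(1 5)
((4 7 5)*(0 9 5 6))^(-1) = ((0 9 5 4 7 6))^(-1) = (0 6 7 4 5 9)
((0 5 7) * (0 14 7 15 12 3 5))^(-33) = (3 12 15 5)(7 14) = ((3 5 15 12)(7 14))^(-33)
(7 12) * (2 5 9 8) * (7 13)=(2 5 9 8)(7 12 13)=[0, 1, 5, 3, 4, 9, 6, 12, 2, 8, 10, 11, 13, 7]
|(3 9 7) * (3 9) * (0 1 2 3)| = |(0 1 2 3)(7 9)| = 4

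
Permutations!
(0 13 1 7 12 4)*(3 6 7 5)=(0 13 1 5 3 6 7 12 4)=[13, 5, 2, 6, 0, 3, 7, 12, 8, 9, 10, 11, 4, 1]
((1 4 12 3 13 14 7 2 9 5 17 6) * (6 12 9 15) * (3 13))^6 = ((1 4 9 5 17 12 13 14 7 2 15 6))^6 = (1 13)(2 5)(4 14)(6 12)(7 9)(15 17)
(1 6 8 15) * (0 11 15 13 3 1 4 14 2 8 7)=(0 11 15 4 14 2 8 13 3 1 6 7)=[11, 6, 8, 1, 14, 5, 7, 0, 13, 9, 10, 15, 12, 3, 2, 4]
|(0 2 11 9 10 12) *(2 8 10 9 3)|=|(0 8 10 12)(2 11 3)|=12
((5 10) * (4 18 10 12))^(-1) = ((4 18 10 5 12))^(-1) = (4 12 5 10 18)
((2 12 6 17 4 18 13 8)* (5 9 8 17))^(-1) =(2 8 9 5 6 12)(4 17 13 18)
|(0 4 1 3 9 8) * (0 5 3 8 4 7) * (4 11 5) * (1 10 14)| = 20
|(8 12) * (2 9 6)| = |(2 9 6)(8 12)| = 6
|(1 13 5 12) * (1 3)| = 5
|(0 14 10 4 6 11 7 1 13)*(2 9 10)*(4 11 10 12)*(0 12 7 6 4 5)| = 9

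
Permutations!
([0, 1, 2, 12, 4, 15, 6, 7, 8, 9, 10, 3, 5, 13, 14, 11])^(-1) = (3 11 15 5 12)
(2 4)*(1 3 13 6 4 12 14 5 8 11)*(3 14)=(1 14 5 8 11)(2 12 3 13 6 4)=[0, 14, 12, 13, 2, 8, 4, 7, 11, 9, 10, 1, 3, 6, 5]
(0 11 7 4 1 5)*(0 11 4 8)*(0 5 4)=(1 4)(5 11 7 8)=[0, 4, 2, 3, 1, 11, 6, 8, 5, 9, 10, 7]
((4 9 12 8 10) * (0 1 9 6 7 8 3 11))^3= ((0 1 9 12 3 11)(4 6 7 8 10))^3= (0 12)(1 3)(4 8 6 10 7)(9 11)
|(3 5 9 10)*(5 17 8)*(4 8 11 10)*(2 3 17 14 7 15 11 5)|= 12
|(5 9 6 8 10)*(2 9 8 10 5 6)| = |(2 9)(5 8)(6 10)| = 2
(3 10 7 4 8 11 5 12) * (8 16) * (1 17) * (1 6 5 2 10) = [0, 17, 10, 1, 16, 12, 5, 4, 11, 9, 7, 2, 3, 13, 14, 15, 8, 6] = (1 17 6 5 12 3)(2 10 7 4 16 8 11)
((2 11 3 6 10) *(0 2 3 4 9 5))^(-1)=((0 2 11 4 9 5)(3 6 10))^(-1)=(0 5 9 4 11 2)(3 10 6)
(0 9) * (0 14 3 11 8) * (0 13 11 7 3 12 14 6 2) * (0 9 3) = (0 3 7)(2 9 6)(8 13 11)(12 14) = [3, 1, 9, 7, 4, 5, 2, 0, 13, 6, 10, 8, 14, 11, 12]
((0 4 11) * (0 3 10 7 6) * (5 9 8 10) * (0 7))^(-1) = ((0 4 11 3 5 9 8 10)(6 7))^(-1) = (0 10 8 9 5 3 11 4)(6 7)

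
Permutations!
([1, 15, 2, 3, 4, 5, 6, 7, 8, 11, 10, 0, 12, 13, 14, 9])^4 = [11, 0, 2, 3, 4, 5, 6, 7, 8, 15, 10, 9, 12, 13, 14, 1]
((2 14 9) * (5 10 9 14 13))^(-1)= (14)(2 9 10 5 13)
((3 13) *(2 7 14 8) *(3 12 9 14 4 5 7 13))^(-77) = ((2 13 12 9 14 8)(4 5 7))^(-77) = (2 13 12 9 14 8)(4 5 7)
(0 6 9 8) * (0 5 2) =(0 6 9 8 5 2) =[6, 1, 0, 3, 4, 2, 9, 7, 5, 8]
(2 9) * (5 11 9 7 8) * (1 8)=(1 8 5 11 9 2 7)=[0, 8, 7, 3, 4, 11, 6, 1, 5, 2, 10, 9]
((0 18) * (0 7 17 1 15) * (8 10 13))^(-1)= ((0 18 7 17 1 15)(8 10 13))^(-1)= (0 15 1 17 7 18)(8 13 10)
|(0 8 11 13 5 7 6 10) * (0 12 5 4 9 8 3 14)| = |(0 3 14)(4 9 8 11 13)(5 7 6 10 12)| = 15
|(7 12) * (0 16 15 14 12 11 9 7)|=15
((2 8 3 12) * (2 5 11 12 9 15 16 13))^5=(2 16 9 8 13 15 3)(5 12 11)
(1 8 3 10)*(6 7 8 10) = (1 10)(3 6 7 8) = [0, 10, 2, 6, 4, 5, 7, 8, 3, 9, 1]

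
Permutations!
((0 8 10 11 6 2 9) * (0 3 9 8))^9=((2 8 10 11 6)(3 9))^9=(2 6 11 10 8)(3 9)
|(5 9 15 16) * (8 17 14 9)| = |(5 8 17 14 9 15 16)| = 7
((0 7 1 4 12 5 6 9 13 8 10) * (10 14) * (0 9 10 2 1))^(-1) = (0 7)(1 2 14 8 13 9 10 6 5 12 4)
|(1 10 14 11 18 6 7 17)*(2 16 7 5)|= |(1 10 14 11 18 6 5 2 16 7 17)|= 11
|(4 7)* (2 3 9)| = 6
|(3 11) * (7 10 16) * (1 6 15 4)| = 12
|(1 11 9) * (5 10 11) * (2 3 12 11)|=|(1 5 10 2 3 12 11 9)|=8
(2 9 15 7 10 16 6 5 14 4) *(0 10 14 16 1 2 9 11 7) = (0 10 1 2 11 7 14 4 9 15)(5 16 6) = [10, 2, 11, 3, 9, 16, 5, 14, 8, 15, 1, 7, 12, 13, 4, 0, 6]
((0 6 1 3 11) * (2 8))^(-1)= ((0 6 1 3 11)(2 8))^(-1)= (0 11 3 1 6)(2 8)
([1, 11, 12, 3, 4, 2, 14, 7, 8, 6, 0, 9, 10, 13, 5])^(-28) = (0 11 6 5 12)(1 9 14 2 10)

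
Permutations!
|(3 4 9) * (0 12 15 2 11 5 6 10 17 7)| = |(0 12 15 2 11 5 6 10 17 7)(3 4 9)| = 30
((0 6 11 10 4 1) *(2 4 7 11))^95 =(7 10 11) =((0 6 2 4 1)(7 11 10))^95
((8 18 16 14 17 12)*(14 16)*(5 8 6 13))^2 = ((5 8 18 14 17 12 6 13))^2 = (5 18 17 6)(8 14 12 13)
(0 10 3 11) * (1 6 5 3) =[10, 6, 2, 11, 4, 3, 5, 7, 8, 9, 1, 0] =(0 10 1 6 5 3 11)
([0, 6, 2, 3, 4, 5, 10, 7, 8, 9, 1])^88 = (1 6 10)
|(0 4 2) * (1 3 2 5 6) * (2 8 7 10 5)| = |(0 4 2)(1 3 8 7 10 5 6)| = 21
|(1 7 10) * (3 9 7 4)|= 6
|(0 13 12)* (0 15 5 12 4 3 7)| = |(0 13 4 3 7)(5 12 15)| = 15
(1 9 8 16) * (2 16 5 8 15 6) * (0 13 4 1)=[13, 9, 16, 3, 1, 8, 2, 7, 5, 15, 10, 11, 12, 4, 14, 6, 0]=(0 13 4 1 9 15 6 2 16)(5 8)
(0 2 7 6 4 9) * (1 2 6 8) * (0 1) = (0 6 4 9 1 2 7 8) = [6, 2, 7, 3, 9, 5, 4, 8, 0, 1]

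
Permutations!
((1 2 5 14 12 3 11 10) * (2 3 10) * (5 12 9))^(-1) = (1 10 12 2 11 3)(5 9 14)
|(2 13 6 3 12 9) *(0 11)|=|(0 11)(2 13 6 3 12 9)|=6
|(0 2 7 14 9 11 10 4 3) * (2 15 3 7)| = 6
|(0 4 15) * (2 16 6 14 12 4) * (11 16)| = 9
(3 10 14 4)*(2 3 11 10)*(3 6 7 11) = (2 6 7 11 10 14 4 3) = [0, 1, 6, 2, 3, 5, 7, 11, 8, 9, 14, 10, 12, 13, 4]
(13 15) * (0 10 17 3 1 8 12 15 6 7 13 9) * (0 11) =(0 10 17 3 1 8 12 15 9 11)(6 7 13) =[10, 8, 2, 1, 4, 5, 7, 13, 12, 11, 17, 0, 15, 6, 14, 9, 16, 3]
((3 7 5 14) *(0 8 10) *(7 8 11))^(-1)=(0 10 8 3 14 5 7 11)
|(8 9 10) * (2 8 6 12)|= 6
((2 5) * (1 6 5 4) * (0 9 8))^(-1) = (0 8 9)(1 4 2 5 6)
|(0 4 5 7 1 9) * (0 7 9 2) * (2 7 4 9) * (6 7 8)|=|(0 9 4 5 2)(1 8 6 7)|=20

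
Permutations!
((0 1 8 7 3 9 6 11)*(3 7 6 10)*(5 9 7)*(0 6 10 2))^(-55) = ((0 1 8 10 3 7 5 9 2)(6 11))^(-55) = (0 2 9 5 7 3 10 8 1)(6 11)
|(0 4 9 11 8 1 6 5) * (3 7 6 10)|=|(0 4 9 11 8 1 10 3 7 6 5)|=11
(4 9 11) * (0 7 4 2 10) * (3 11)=(0 7 4 9 3 11 2 10)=[7, 1, 10, 11, 9, 5, 6, 4, 8, 3, 0, 2]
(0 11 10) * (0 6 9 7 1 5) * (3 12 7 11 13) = [13, 5, 2, 12, 4, 0, 9, 1, 8, 11, 6, 10, 7, 3] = (0 13 3 12 7 1 5)(6 9 11 10)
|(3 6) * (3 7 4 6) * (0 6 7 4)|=4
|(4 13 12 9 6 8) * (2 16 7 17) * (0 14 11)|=|(0 14 11)(2 16 7 17)(4 13 12 9 6 8)|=12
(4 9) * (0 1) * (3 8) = [1, 0, 2, 8, 9, 5, 6, 7, 3, 4] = (0 1)(3 8)(4 9)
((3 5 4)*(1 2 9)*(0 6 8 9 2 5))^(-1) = (0 3 4 5 1 9 8 6)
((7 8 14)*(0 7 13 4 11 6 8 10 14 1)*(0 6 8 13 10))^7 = (0 7)(1 6 13 4 11 8)(10 14) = ((0 7)(1 6 13 4 11 8)(10 14))^7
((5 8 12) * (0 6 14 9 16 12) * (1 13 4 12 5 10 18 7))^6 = (0 8 5 16 9 14 6)(1 7 18 10 12 4 13)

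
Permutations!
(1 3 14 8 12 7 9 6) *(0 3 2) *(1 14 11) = [3, 2, 0, 11, 4, 5, 14, 9, 12, 6, 10, 1, 7, 13, 8] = (0 3 11 1 2)(6 14 8 12 7 9)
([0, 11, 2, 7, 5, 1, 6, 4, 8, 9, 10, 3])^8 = [0, 3, 2, 4, 1, 11, 6, 5, 8, 9, 10, 7]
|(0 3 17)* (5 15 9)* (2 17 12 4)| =6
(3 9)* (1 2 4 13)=[0, 2, 4, 9, 13, 5, 6, 7, 8, 3, 10, 11, 12, 1]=(1 2 4 13)(3 9)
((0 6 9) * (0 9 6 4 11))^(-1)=(0 11 4)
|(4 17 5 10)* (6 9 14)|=12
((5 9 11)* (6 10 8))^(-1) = ((5 9 11)(6 10 8))^(-1) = (5 11 9)(6 8 10)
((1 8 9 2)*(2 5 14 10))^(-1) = ((1 8 9 5 14 10 2))^(-1) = (1 2 10 14 5 9 8)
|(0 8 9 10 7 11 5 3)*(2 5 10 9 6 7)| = 9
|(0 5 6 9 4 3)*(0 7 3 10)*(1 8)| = 6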